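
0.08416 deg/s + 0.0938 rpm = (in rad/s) 1 deg/s = 0.017453293 rad/s, so 0.08416 deg/s = 0.08416 * 0.017453293 = 0.0014688691 rad/s. 1 rpm = 0.10471976 rad/s, so 0.0938 rpm = 0.0938 * 0.10471976 = 0.009822713 rad/s. Sum: 0.0014688691 + 0.009822713 = 0.011291582 rad/s. Result: 0.011291582 rad/s ≈ 0.01129 rad/s (4 s.f.). Final answer: 0.01129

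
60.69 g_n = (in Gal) 5.952e+04. Check: 1 g_n = 9.80665 m/s^2, so 60.69 g_n = 60.69 * 9.80665 = 595.16559 m/s^2. 1 Gal = 0.01 m/s^2, so 595.16559 m/s^2 = 595.16559 / 0.01 = 59516.559 Gal ≈ 5.952e+04 Gal (4 s.f.).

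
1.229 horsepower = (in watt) 1 horsepower = 745.69987 W, so 1.229 horsepower = 1.229 * 745.69987 = 916.46514 W. 916.46514 W = 916.46514 watt ≈ 916.5 watt (4 s.f.). Final answer: 916.5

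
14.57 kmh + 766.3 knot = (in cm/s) 1 kmh = 0.27777778 m/s, so 14.57 kmh = 14.57 * 0.27777778 = 4.0472222 m/s. 1 knot = 0.51444444 m/s, so 766.3 knot = 766.3 * 0.51444444 = 394.21878 m/s. Sum: 4.0472222 + 394.21878 = 398.266 m/s. 1 cm/s = 0.01 m/s, so 398.266 m/s = 398.266 / 0.01 = 39826.6 cm/s ≈ 3.983e+04 cm/s (4 s.f.). Final answer: 3.983e+04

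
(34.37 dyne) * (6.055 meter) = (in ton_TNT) 1 dyne = 1e-05 N, so 34.37 dyne = 34.37 * 1e-05 = 0.0003437 N. 6.055 meter = 6.055 m. Combine: 0.0003437 N * 6.055 m = 0.0020811035 J. 1 ton_TNT = 4.184e+09 J, so 0.0020811035 J = 0.0020811035 / 4.184e+09 = 4.9739567e-13 ton_TNT ≈ 4.974e-13 ton_TNT (4 s.f.). Final answer: 4.974e-13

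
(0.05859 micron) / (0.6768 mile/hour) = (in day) 1 micron = 1e-06 m, so 0.05859 micron = 0.05859 * 1e-06 = 5.859e-08 m. 1 mile/hour = 0.44704 m/s, so 0.6768 mile/hour = 0.6768 * 0.44704 = 0.30255667 m/s. Combine: 5.859e-08 m / 0.30255667 m/s = 1.9364967e-07 s. 1 day = 86400 s, so 1.9364967e-07 s = 1.9364967e-07 / 86400 = 2.2413156e-12 day ≈ 2.241e-12 day (4 s.f.). Final answer: 2.241e-12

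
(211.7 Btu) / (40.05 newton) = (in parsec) 1.807e-13. Check: 1 Btu = 1055.0559 J, so 211.7 Btu = 211.7 * 1055.0559 = 223355.32 J. 40.05 newton = 40.05 N. Combine: 223355.32 J / 40.05 N = 5576.912 m. 1 parsec = 3.0856776e+16 m, so 5576.912 m = 5576.912 / 3.0856776e+16 = 1.8073541e-13 parsec ≈ 1.807e-13 parsec (4 s.f.).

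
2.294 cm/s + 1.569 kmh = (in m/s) 1 cm/s = 0.01 m/s, so 2.294 cm/s = 2.294 * 0.01 = 0.02294 m/s. 1 kmh = 0.27777778 m/s, so 1.569 kmh = 1.569 * 0.27777778 = 0.43583333 m/s. Sum: 0.02294 + 0.43583333 = 0.45877333 m/s. Result: 0.45877333 m/s ≈ 0.4588 m/s (4 s.f.). Final answer: 0.4588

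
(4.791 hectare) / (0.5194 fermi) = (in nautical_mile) 1 hectare = 10000 m^2, so 4.791 hectare = 4.791 * 10000 = 47910 m^2. 1 fermi = 1e-15 m, so 0.5194 fermi = 0.5194 * 1e-15 = 5.194e-16 m. Combine: 47910 m^2 / 5.194e-16 m = 9.2241047e+19 m. 1 nautical_mile = 1852 m, so 9.2241047e+19 m = 9.2241047e+19 / 1852 = 4.9806181e+16 nautical_mile ≈ 4.981e+16 nautical_mile (4 s.f.). Final answer: 4.981e+16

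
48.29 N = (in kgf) 4.924. Check: 1 kgf = 9.80665 N, so 48.29 N = 48.29 / 9.80665 = 4.9242096 kgf ≈ 4.924 kgf (4 s.f.).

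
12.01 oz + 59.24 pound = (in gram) 2.721e+04. Check: 1 oz = 0.028349523 kg, so 12.01 oz = 12.01 * 0.028349523 = 0.34047777 kg. 1 pound = 0.45359237 kg, so 59.24 pound = 59.24 * 0.45359237 = 26.870812 kg. Sum: 0.34047777 + 26.870812 = 27.21129 kg. 1 gram = 0.001 kg, so 27.21129 kg = 27.21129 / 0.001 = 27211.29 gram ≈ 2.721e+04 gram (4 s.f.).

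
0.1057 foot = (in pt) 91.32. Check: 1 foot = 0.3048 m, so 0.1057 foot = 0.1057 * 0.3048 = 0.03221736 m. 1 pt = 0.00035277778 m, so 0.03221736 m = 0.03221736 / 0.00035277778 = 91.3248 pt ≈ 91.32 pt (4 s.f.).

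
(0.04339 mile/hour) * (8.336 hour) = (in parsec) 1 mile/hour = 0.44704 m/s, so 0.04339 mile/hour = 0.04339 * 0.44704 = 0.019397066 m/s. 1 hour = 3600 s, so 8.336 hour = 8.336 * 3600 = 30009.6 s. Combine: 0.019397066 m/s * 30009.6 s = 582.09818 m. 1 parsec = 3.0856776e+16 m, so 582.09818 m = 582.09818 / 3.0856776e+16 = 1.8864517e-14 parsec ≈ 1.886e-14 parsec (4 s.f.). Final answer: 1.886e-14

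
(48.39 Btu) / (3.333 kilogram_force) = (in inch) 1 Btu = 1055.0559 J, so 48.39 Btu = 48.39 * 1055.0559 = 51054.153 J. 1 kilogram_force = 9.80665 N, so 3.333 kilogram_force = 3.333 * 9.80665 = 32.685564 N. Combine: 51054.153 J / 32.685564 N = 1561.9786 m. 1 inch = 0.0254 m, so 1561.9786 m = 1561.9786 / 0.0254 = 61495.221 inch ≈ 6.15e+04 inch (4 s.f.). Final answer: 6.15e+04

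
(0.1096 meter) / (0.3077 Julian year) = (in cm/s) 0.1096 meter = 0.1096 m. 1 Julian year = 31557600 s, so 0.3077 Julian year = 0.3077 * 31557600 = 9710273.5 s. Combine: 0.1096 m / 9710273.5 s = 1.1287015e-08 m/s. 1 cm/s = 0.01 m/s, so 1.1287015e-08 m/s = 1.1287015e-08 / 0.01 = 1.1287015e-06 cm/s ≈ 1.129e-06 cm/s (4 s.f.). Final answer: 1.129e-06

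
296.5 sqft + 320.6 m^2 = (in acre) 0.08603. Check: 1 sqft = 0.09290304 m^2, so 296.5 sqft = 296.5 * 0.09290304 = 27.545751 m^2. 320.6 m^2 is already in m^2. Sum: 27.545751 + 320.6 = 348.14575 m^2. 1 acre = 4046.8564 m^2, so 348.14575 m^2 = 348.14575 / 4046.8564 = 0.086028689 acre ≈ 0.08603 acre (4 s.f.).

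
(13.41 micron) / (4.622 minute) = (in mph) 1 micron = 1e-06 m, so 13.41 micron = 13.41 * 1e-06 = 1.341e-05 m. 1 minute = 60 s, so 4.622 minute = 4.622 * 60 = 277.32 s. Combine: 1.341e-05 m / 277.32 s = 4.835569e-08 m/s. 1 mph = 0.44704 m/s, so 4.835569e-08 m/s = 4.835569e-08 / 0.44704 = 1.081686e-07 mph ≈ 1.082e-07 mph (4 s.f.). Final answer: 1.082e-07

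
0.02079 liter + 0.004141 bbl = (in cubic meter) 1 liter = 0.001 m^3, so 0.02079 liter = 0.02079 * 0.001 = 2.079e-05 m^3. 1 bbl = 0.15898729 m^3, so 0.004141 bbl = 0.004141 * 0.15898729 = 0.00065836639 m^3. Sum: 2.079e-05 + 0.00065836639 = 0.00067915639 m^3. 0.00067915639 m^3 = 0.00067915639 cubic meter ≈ 0.0006792 cubic meter (4 s.f.). Final answer: 0.0006792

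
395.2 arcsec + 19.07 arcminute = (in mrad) 1 arcsec = 4.8481368e-06 rad, so 395.2 arcsec = 395.2 * 4.8481368e-06 = 0.0019159837 rad. 1 arcminute = 0.00029088821 rad, so 19.07 arcminute = 19.07 * 0.00029088821 = 0.0055472381 rad. Sum: 0.0019159837 + 0.0055472381 = 0.0074632218 rad. 1 mrad = 0.001 rad, so 0.0074632218 rad = 0.0074632218 / 0.001 = 7.4632218 mrad ≈ 7.463 mrad (4 s.f.). Final answer: 7.463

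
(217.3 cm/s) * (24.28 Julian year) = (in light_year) 1 cm/s = 0.01 m/s, so 217.3 cm/s = 217.3 * 0.01 = 2.173 m/s. 1 Julian year = 31557600 s, so 24.28 Julian year = 24.28 * 31557600 = 7.6621853e+08 s. Combine: 2.173 m/s * 7.6621853e+08 s = 1.6649929e+09 m. 1 light_year = 9.4607305e+15 m, so 1.6649929e+09 m = 1.6649929e+09 / 9.4607305e+15 = 1.7598988e-07 light_year ≈ 1.76e-07 light_year (4 s.f.). Final answer: 1.76e-07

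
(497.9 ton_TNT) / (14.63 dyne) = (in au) 9.518e+04. Check: 1 ton_TNT = 4.184e+09 J, so 497.9 ton_TNT = 497.9 * 4.184e+09 = 2.0832136e+12 J. 1 dyne = 1e-05 N, so 14.63 dyne = 14.63 * 1e-05 = 0.0001463 N. Combine: 2.0832136e+12 J / 0.0001463 N = 1.4239327e+16 m. 1 au = 1.4959787e+11 m, so 1.4239327e+16 m = 1.4239327e+16 / 1.4959787e+11 = 95184.025 au ≈ 9.518e+04 au (4 s.f.).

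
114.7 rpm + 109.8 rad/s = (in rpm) 1 rpm = 0.10471976 rad/s, so 114.7 rpm = 114.7 * 0.10471976 = 12.011356 rad/s. 109.8 rad/s is already in rad/s. Sum: 12.011356 + 109.8 = 121.81136 rad/s. 1 rpm = 0.10471976 rad/s, so 121.81136 rad/s = 121.81136 / 0.10471976 = 1163.2128 rpm ≈ 1163 rpm (4 s.f.). Final answer: 1163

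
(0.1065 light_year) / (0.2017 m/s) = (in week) 1 light_year = 9.4607305e+15 m, so 0.1065 light_year = 0.1065 * 9.4607305e+15 = 1.0075678e+15 m. 0.2017 m/s is already in m/s. Combine: 1.0075678e+15 m / 0.2017 m/s = 4.9953783e+15 s. 1 week = 604800 s, so 4.9953783e+15 s = 4.9953783e+15 / 604800 = 8.259554e+09 week ≈ 8.26e+09 week (4 s.f.). Final answer: 8.26e+09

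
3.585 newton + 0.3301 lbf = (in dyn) 5.053e+05. Check: 3.585 newton = 3.585 N. 1 lbf = 4.4482216 N, so 0.3301 lbf = 0.3301 * 4.4482216 = 1.468358 N. Sum: 3.585 + 1.468358 = 5.053358 N. 1 dyn = 1e-05 N, so 5.053358 N = 5.053358 / 1e-05 = 505335.8 dyn ≈ 5.053e+05 dyn (4 s.f.).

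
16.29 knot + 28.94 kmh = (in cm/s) 1 knot = 0.51444444 m/s, so 16.29 knot = 16.29 * 0.51444444 = 8.3803 m/s. 1 kmh = 0.27777778 m/s, so 28.94 kmh = 28.94 * 0.27777778 = 8.0388889 m/s. Sum: 8.3803 + 8.0388889 = 16.419189 m/s. 1 cm/s = 0.01 m/s, so 16.419189 m/s = 16.419189 / 0.01 = 1641.9189 cm/s ≈ 1642 cm/s (4 s.f.). Final answer: 1642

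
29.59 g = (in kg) 1 g = 0.001 kg, so 29.59 g = 29.59 * 0.001 = 0.02959 kg. Result: 0.02959 kg. Final answer: 0.02959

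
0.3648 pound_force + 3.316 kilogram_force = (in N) 34.14. Check: 1 pound_force = 4.4482216 N, so 0.3648 pound_force = 0.3648 * 4.4482216 = 1.6227112 N. 1 kilogram_force = 9.80665 N, so 3.316 kilogram_force = 3.316 * 9.80665 = 32.518851 N. Sum: 1.6227112 + 32.518851 = 34.141563 N. Result: 34.141563 N ≈ 34.14 N (4 s.f.).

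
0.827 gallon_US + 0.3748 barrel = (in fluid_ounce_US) 2121. Check: 1 gallon_US = 0.0037854118 m^3, so 0.827 gallon_US = 0.827 * 0.0037854118 = 0.0031305355 m^3. 1 barrel = 0.15898729 m^3, so 0.3748 barrel = 0.3748 * 0.15898729 = 0.059588438 m^3. Sum: 0.0031305355 + 0.059588438 = 0.062718974 m^3. 1 fluid_ounce_US = 2.957353e-05 m^3, so 0.062718974 m^3 = 0.062718974 / 2.957353e-05 = 2120.7808 fluid_ounce_US ≈ 2121 fluid_ounce_US (4 s.f.).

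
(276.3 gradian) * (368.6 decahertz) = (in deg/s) 9.166e+05. Check: 1 gradian = 0.015707963 rad, so 276.3 gradian = 276.3 * 0.015707963 = 4.3401103 rad. 1 decahertz = 10 Hz, so 368.6 decahertz = 368.6 * 10 = 3686 Hz. Combine: 4.3401103 rad * 3686 Hz = 15997.646 rad/s. 1 deg/s = 0.017453293 rad/s, so 15997.646 rad/s = 15997.646 / 0.017453293 = 916597.62 deg/s ≈ 9.166e+05 deg/s (4 s.f.).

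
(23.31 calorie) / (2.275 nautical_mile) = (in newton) 1 calorie = 4.184 J, so 23.31 calorie = 23.31 * 4.184 = 97.52904 J. 1 nautical_mile = 1852 m, so 2.275 nautical_mile = 2.275 * 1852 = 4213.3 m. Combine: 97.52904 J / 4213.3 m = 0.023147898 N. 0.023147898 N = 0.023147898 newton ≈ 0.02315 newton (4 s.f.). Final answer: 0.02315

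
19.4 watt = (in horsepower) 19.4 watt = 19.4 W. 1 horsepower = 745.69987 W, so 19.4 W = 19.4 / 745.69987 = 0.026015829 horsepower ≈ 0.02602 horsepower (4 s.f.). Final answer: 0.02602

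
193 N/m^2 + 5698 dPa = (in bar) 193 N/m^2 = 193 Pa. 1 dPa = 0.1 Pa, so 5698 dPa = 5698 * 0.1 = 569.8 Pa. Sum: 193 + 569.8 = 762.8 Pa. 1 bar = 100000 Pa, so 762.8 Pa = 762.8 / 100000 = 0.007628 bar. Final answer: 0.007628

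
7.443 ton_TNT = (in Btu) 1 ton_TNT = 4.184e+09 J, so 7.443 ton_TNT = 7.443 * 4.184e+09 = 3.1141512e+10 J. 1 Btu = 1055.0559 J, so 3.1141512e+10 J = 3.1141512e+10 / 1055.0559 = 29516458 Btu ≈ 2.952e+07 Btu (4 s.f.). Final answer: 2.952e+07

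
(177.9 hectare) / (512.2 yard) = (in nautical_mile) 1 hectare = 10000 m^2, so 177.9 hectare = 177.9 * 10000 = 1779000 m^2. 1 yard = 0.9144 m, so 512.2 yard = 512.2 * 0.9144 = 468.35568 m. Combine: 1779000 m^2 / 468.35568 m = 3798.3953 m. 1 nautical_mile = 1852 m, so 3798.3953 m = 3798.3953 / 1852 = 2.0509694 nautical_mile ≈ 2.051 nautical_mile (4 s.f.). Final answer: 2.051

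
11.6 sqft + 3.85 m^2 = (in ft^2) 1 sqft = 0.09290304 m^2, so 11.6 sqft = 11.6 * 0.09290304 = 1.0776753 m^2. 3.85 m^2 is already in m^2. Sum: 1.0776753 + 3.85 = 4.9276753 m^2. 1 ft^2 = 0.09290304 m^2, so 4.9276753 m^2 = 4.9276753 / 0.09290304 = 53.041055 ft^2 ≈ 53.04 ft^2 (4 s.f.). Final answer: 53.04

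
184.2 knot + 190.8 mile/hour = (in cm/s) 1.801e+04. Check: 1 knot = 0.51444444 m/s, so 184.2 knot = 184.2 * 0.51444444 = 94.760667 m/s. 1 mile/hour = 0.44704 m/s, so 190.8 mile/hour = 190.8 * 0.44704 = 85.295232 m/s. Sum: 94.760667 + 85.295232 = 180.0559 m/s. 1 cm/s = 0.01 m/s, so 180.0559 m/s = 180.0559 / 0.01 = 18005.59 cm/s ≈ 1.801e+04 cm/s (4 s.f.).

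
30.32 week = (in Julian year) 1 week = 604800 s, so 30.32 week = 30.32 * 604800 = 18337536 s. 1 Julian year = 31557600 s, so 18337536 s = 18337536 / 31557600 = 0.58108145 Julian year ≈ 0.5811 Julian year (4 s.f.). Final answer: 0.5811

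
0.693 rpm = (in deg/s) 4.158. Check: 1 rpm = 0.10471976 rad/s, so 0.693 rpm = 0.693 * 0.10471976 = 0.07257079 rad/s. 1 deg/s = 0.017453293 rad/s, so 0.07257079 rad/s = 0.07257079 / 0.017453293 = 4.158 deg/s.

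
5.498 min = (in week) 1 min = 60 s, so 5.498 min = 5.498 * 60 = 329.88 s. 1 week = 604800 s, so 329.88 s = 329.88 / 604800 = 0.00054543651 week ≈ 0.0005454 week (4 s.f.). Final answer: 0.0005454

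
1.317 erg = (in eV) 8.22e+11. Check: 1 erg = 1e-07 J, so 1.317 erg = 1.317 * 1e-07 = 1.317e-07 J. 1 eV = 1.6021766e-19 J, so 1.317e-07 J = 1.317e-07 / 1.6021766e-19 = 8.2200675e+11 eV ≈ 8.22e+11 eV (4 s.f.).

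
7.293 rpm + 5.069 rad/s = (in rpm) 55.7. Check: 1 rpm = 0.10471976 rad/s, so 7.293 rpm = 7.293 * 0.10471976 = 0.76372117 rad/s. 5.069 rad/s is already in rad/s. Sum: 0.76372117 + 5.069 = 5.8327212 rad/s. 1 rpm = 0.10471976 rad/s, so 5.8327212 rad/s = 5.8327212 / 0.10471976 = 55.698384 rpm ≈ 55.7 rpm (4 s.f.).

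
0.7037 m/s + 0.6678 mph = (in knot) 1.948. Check: 0.7037 m/s is already in m/s. 1 mph = 0.44704 m/s, so 0.6678 mph = 0.6678 * 0.44704 = 0.29853331 m/s. Sum: 0.7037 + 0.29853331 = 1.0022333 m/s. 1 knot = 0.51444444 m/s, so 1.0022333 m/s = 1.0022333 / 0.51444444 = 1.9481857 knot ≈ 1.948 knot (4 s.f.).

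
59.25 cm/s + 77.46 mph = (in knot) 68.46. Check: 1 cm/s = 0.01 m/s, so 59.25 cm/s = 59.25 * 0.01 = 0.5925 m/s. 1 mph = 0.44704 m/s, so 77.46 mph = 77.46 * 0.44704 = 34.627718 m/s. Sum: 0.5925 + 34.627718 = 35.220218 m/s. 1 knot = 0.51444444 m/s, so 35.220218 m/s = 35.220218 / 0.51444444 = 68.462628 knot ≈ 68.46 knot (4 s.f.).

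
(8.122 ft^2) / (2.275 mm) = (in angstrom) 1 ft^2 = 0.09290304 m^2, so 8.122 ft^2 = 8.122 * 0.09290304 = 0.75455849 m^2. 1 mm = 0.001 m, so 2.275 mm = 2.275 * 0.001 = 0.002275 m. Combine: 0.75455849 m^2 / 0.002275 m = 331.67406 m. 1 angstrom = 1e-10 m, so 331.67406 m = 331.67406 / 1e-10 = 3.3167406e+12 angstrom ≈ 3.317e+12 angstrom (4 s.f.). Final answer: 3.317e+12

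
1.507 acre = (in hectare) 1 acre = 4046.8564 m^2, so 1.507 acre = 1.507 * 4046.8564 = 6098.6126 m^2. 1 hectare = 10000 m^2, so 6098.6126 m^2 = 6098.6126 / 10000 = 0.60986126 hectare ≈ 0.6099 hectare (4 s.f.). Final answer: 0.6099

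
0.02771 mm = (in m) 2.771e-05. Check: 1 mm = 0.001 m, so 0.02771 mm = 0.02771 * 0.001 = 2.771e-05 m. Result: 2.771e-05 m.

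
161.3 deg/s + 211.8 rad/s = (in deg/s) 1.23e+04. Check: 1 deg/s = 0.017453293 rad/s, so 161.3 deg/s = 161.3 * 0.017453293 = 2.8152161 rad/s. 211.8 rad/s is already in rad/s. Sum: 2.8152161 + 211.8 = 214.61522 rad/s. 1 deg/s = 0.017453293 rad/s, so 214.61522 rad/s = 214.61522 / 0.017453293 = 12296.546 deg/s ≈ 1.23e+04 deg/s (4 s.f.).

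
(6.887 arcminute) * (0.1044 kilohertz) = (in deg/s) 1 arcminute = 0.00029088821 rad, so 6.887 arcminute = 6.887 * 0.00029088821 = 0.0020033471 rad. 1 kilohertz = 1000 Hz, so 0.1044 kilohertz = 0.1044 * 1000 = 104.4 Hz. Combine: 0.0020033471 rad * 104.4 Hz = 0.20914944 rad/s. 1 deg/s = 0.017453293 rad/s, so 0.20914944 rad/s = 0.20914944 / 0.017453293 = 11.98338 deg/s ≈ 11.98 deg/s (4 s.f.). Final answer: 11.98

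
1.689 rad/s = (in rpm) 1 rpm = 0.10471976 rad/s, so 1.689 rad/s = 1.689 / 0.10471976 = 16.128762 rpm ≈ 16.13 rpm (4 s.f.). Final answer: 16.13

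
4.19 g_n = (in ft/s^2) 134.8. Check: 1 g_n = 9.80665 m/s^2, so 4.19 g_n = 4.19 * 9.80665 = 41.089863 m/s^2. 1 ft/s^2 = 0.3048 m/s^2, so 41.089863 m/s^2 = 41.089863 / 0.3048 = 134.80926 ft/s^2 ≈ 134.8 ft/s^2 (4 s.f.).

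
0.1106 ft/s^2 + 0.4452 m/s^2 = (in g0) 0.04884. Check: 1 ft/s^2 = 0.3048 m/s^2, so 0.1106 ft/s^2 = 0.1106 * 0.3048 = 0.03371088 m/s^2. 0.4452 m/s^2 is already in m/s^2. Sum: 0.03371088 + 0.4452 = 0.47891088 m/s^2. 1 g0 = 9.80665 m/s^2, so 0.47891088 m/s^2 = 0.47891088 / 9.80665 = 0.048835319 g0 ≈ 0.04884 g0 (4 s.f.).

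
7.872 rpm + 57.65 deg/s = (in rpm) 1 rpm = 0.10471976 rad/s, so 7.872 rpm = 7.872 * 0.10471976 = 0.82435391 rad/s. 1 deg/s = 0.017453293 rad/s, so 57.65 deg/s = 57.65 * 0.017453293 = 1.0061823 rad/s. Sum: 0.82435391 + 1.0061823 = 1.8305362 rad/s. 1 rpm = 0.10471976 rad/s, so 1.8305362 rad/s = 1.8305362 / 0.10471976 = 17.480333 rpm ≈ 17.48 rpm (4 s.f.). Final answer: 17.48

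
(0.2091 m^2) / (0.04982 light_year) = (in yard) 4.852e-16. Check: 0.2091 m^2 is already in m^2. 1 light_year = 9.4607305e+15 m, so 0.04982 light_year = 0.04982 * 9.4607305e+15 = 4.7133359e+14 m. Combine: 0.2091 m^2 / 4.7133359e+14 m = 4.4363483e-16 m. 1 yard = 0.9144 m, so 4.4363483e-16 m = 4.4363483e-16 / 0.9144 = 4.8516495e-16 yard ≈ 4.852e-16 yard (4 s.f.).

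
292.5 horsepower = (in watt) 1 horsepower = 745.69987 W, so 292.5 horsepower = 292.5 * 745.69987 = 218117.21 W. 218117.21 W = 218117.21 watt ≈ 2.181e+05 watt (4 s.f.). Final answer: 2.181e+05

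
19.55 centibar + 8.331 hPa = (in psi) 2.956. Check: 1 centibar = 1000 Pa, so 19.55 centibar = 19.55 * 1000 = 19550 Pa. 1 hPa = 100 Pa, so 8.331 hPa = 8.331 * 100 = 833.1 Pa. Sum: 19550 + 833.1 = 20383.1 Pa. 1 psi = 6894.7573 Pa, so 20383.1 Pa = 20383.1 / 6894.7573 = 2.9563187 psi ≈ 2.956 psi (4 s.f.).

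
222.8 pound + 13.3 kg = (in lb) 1 pound = 0.45359237 kg, so 222.8 pound = 222.8 * 0.45359237 = 101.06038 kg. 13.3 kg is already in kg. Sum: 101.06038 + 13.3 = 114.36038 kg. 1 lb = 0.45359237 kg, so 114.36038 kg = 114.36038 / 0.45359237 = 252.12148 lb ≈ 252.1 lb (4 s.f.). Final answer: 252.1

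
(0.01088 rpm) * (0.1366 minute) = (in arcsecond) 1926. Check: 1 rpm = 0.10471976 rad/s, so 0.01088 rpm = 0.01088 * 0.10471976 = 0.0011393509 rad/s. 1 minute = 60 s, so 0.1366 minute = 0.1366 * 60 = 8.196 s. Combine: 0.0011393509 rad/s * 8.196 s = 0.0093381203 rad. 1 arcsecond = 4.8481368e-06 rad, so 0.0093381203 rad = 0.0093381203 / 4.8481368e-06 = 1926.1256 arcsecond ≈ 1926 arcsecond (4 s.f.).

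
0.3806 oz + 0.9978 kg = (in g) 1 oz = 0.028349523 kg, so 0.3806 oz = 0.3806 * 0.028349523 = 0.010789829 kg. 0.9978 kg is already in kg. Sum: 0.010789829 + 0.9978 = 1.0085898 kg. 1 g = 0.001 kg, so 1.0085898 kg = 1.0085898 / 0.001 = 1008.5898 g ≈ 1009 g (4 s.f.). Final answer: 1009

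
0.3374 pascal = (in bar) 0.3374 pascal = 0.3374 Pa. 1 bar = 100000 Pa, so 0.3374 Pa = 0.3374 / 100000 = 3.374e-06 bar. Final answer: 3.374e-06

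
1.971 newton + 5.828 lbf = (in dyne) 1.971 newton = 1.971 N. 1 lbf = 4.4482216 N, so 5.828 lbf = 5.828 * 4.4482216 = 25.924236 N. Sum: 1.971 + 25.924236 = 27.895236 N. 1 dyne = 1e-05 N, so 27.895236 N = 27.895236 / 1e-05 = 2789523.6 dyne ≈ 2.79e+06 dyne (4 s.f.). Final answer: 2.79e+06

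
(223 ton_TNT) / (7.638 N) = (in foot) 1 ton_TNT = 4.184e+09 J, so 223 ton_TNT = 223 * 4.184e+09 = 9.33032e+11 J. 7.638 N is already in N. Combine: 9.33032e+11 J / 7.638 N = 1.2215659e+11 m. 1 foot = 0.3048 m, so 1.2215659e+11 m = 1.2215659e+11 / 0.3048 = 4.007762e+11 foot ≈ 4.008e+11 foot (4 s.f.). Final answer: 4.008e+11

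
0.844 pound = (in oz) 1 pound = 0.45359237 kg, so 0.844 pound = 0.844 * 0.45359237 = 0.38283196 kg. 1 oz = 0.028349523 kg, so 0.38283196 kg = 0.38283196 / 0.028349523 = 13.504 oz ≈ 13.5 oz (4 s.f.). Final answer: 13.5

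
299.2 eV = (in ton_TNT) 1 eV = 1.6021766e-19 J, so 299.2 eV = 299.2 * 1.6021766e-19 = 4.7937125e-17 J. 1 ton_TNT = 4.184e+09 J, so 4.7937125e-17 J = 4.7937125e-17 / 4.184e+09 = 1.1457248e-26 ton_TNT ≈ 1.146e-26 ton_TNT (4 s.f.). Final answer: 1.146e-26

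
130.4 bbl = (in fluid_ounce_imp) 7.297e+05. Check: 1 bbl = 0.15898729 m^3, so 130.4 bbl = 130.4 * 0.15898729 = 20.731943 m^3. 1 fluid_ounce_imp = 2.8413063e-05 m^3, so 20.731943 m^3 = 20.731943 / 2.8413063e-05 = 729662.4 fluid_ounce_imp ≈ 7.297e+05 fluid_ounce_imp (4 s.f.).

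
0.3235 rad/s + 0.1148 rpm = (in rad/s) 0.3235 rad/s is already in rad/s. 1 rpm = 0.10471976 rad/s, so 0.1148 rpm = 0.1148 * 0.10471976 = 0.012021828 rad/s. Sum: 0.3235 + 0.012021828 = 0.33552183 rad/s. Result: 0.33552183 rad/s ≈ 0.3355 rad/s (4 s.f.). Final answer: 0.3355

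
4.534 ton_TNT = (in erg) 1.897e+17. Check: 1 ton_TNT = 4.184e+09 J, so 4.534 ton_TNT = 4.534 * 4.184e+09 = 1.8970256e+10 J. 1 erg = 1e-07 J, so 1.8970256e+10 J = 1.8970256e+10 / 1e-07 = 1.8970256e+17 erg ≈ 1.897e+17 erg (4 s.f.).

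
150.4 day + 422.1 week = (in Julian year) 8.501. Check: 1 day = 86400 s, so 150.4 day = 150.4 * 86400 = 12994560 s. 1 week = 604800 s, so 422.1 week = 422.1 * 604800 = 2.5528608e+08 s. Sum: 12994560 + 2.5528608e+08 = 2.6828064e+08 s. 1 Julian year = 31557600 s, so 2.6828064e+08 s = 2.6828064e+08 / 31557600 = 8.5013005 Julian year ≈ 8.501 Julian year (4 s.f.).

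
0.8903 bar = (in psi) 1 bar = 100000 Pa, so 0.8903 bar = 0.8903 * 100000 = 89030 Pa. 1 psi = 6894.7573 Pa, so 89030 Pa = 89030 / 6894.7573 = 12.91271 psi ≈ 12.91 psi (4 s.f.). Final answer: 12.91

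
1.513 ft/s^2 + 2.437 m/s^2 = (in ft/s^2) 1 ft/s^2 = 0.3048 m/s^2, so 1.513 ft/s^2 = 1.513 * 0.3048 = 0.4611624 m/s^2. 2.437 m/s^2 is already in m/s^2. Sum: 0.4611624 + 2.437 = 2.8981624 m/s^2. 1 ft/s^2 = 0.3048 m/s^2, so 2.8981624 m/s^2 = 2.8981624 / 0.3048 = 9.5084068 ft/s^2 ≈ 9.508 ft/s^2 (4 s.f.). Final answer: 9.508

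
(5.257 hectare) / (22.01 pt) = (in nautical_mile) 1 hectare = 10000 m^2, so 5.257 hectare = 5.257 * 10000 = 52570 m^2. 1 pt = 0.00035277778 m, so 22.01 pt = 22.01 * 0.00035277778 = 0.0077646389 m. Combine: 52570 m^2 / 0.0077646389 m = 6770437.2 m. 1 nautical_mile = 1852 m, so 6770437.2 m = 6770437.2 / 1852 = 3655.7436 nautical_mile ≈ 3656 nautical_mile (4 s.f.). Final answer: 3656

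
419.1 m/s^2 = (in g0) 42.74. Check: 1 g0 = 9.80665 m/s^2, so 419.1 m/s^2 = 419.1 / 9.80665 = 42.736306 g0 ≈ 42.74 g0 (4 s.f.).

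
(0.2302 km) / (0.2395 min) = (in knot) 31.14. Check: 1 km = 1000 m, so 0.2302 km = 0.2302 * 1000 = 230.2 m. 1 min = 60 s, so 0.2395 min = 0.2395 * 60 = 14.37 s. Combine: 230.2 m / 14.37 s = 16.019485 m/s. 1 knot = 0.51444444 m/s, so 16.019485 m/s = 16.019485 / 0.51444444 = 31.139388 knot ≈ 31.14 knot (4 s.f.).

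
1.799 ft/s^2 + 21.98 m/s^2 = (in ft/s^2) 1 ft/s^2 = 0.3048 m/s^2, so 1.799 ft/s^2 = 1.799 * 0.3048 = 0.5483352 m/s^2. 21.98 m/s^2 is already in m/s^2. Sum: 0.5483352 + 21.98 = 22.528335 m/s^2. 1 ft/s^2 = 0.3048 m/s^2, so 22.528335 m/s^2 = 22.528335 / 0.3048 = 73.911861 ft/s^2 ≈ 73.91 ft/s^2 (4 s.f.). Final answer: 73.91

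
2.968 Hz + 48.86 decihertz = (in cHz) 2.968 Hz is already in Hz. 1 decihertz = 0.1 Hz, so 48.86 decihertz = 48.86 * 0.1 = 4.886 Hz. Sum: 2.968 + 4.886 = 7.854 Hz. 1 cHz = 0.01 Hz, so 7.854 Hz = 7.854 / 0.01 = 785.4 cHz. Final answer: 785.4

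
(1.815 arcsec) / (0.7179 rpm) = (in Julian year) 1 arcsec = 4.8481368e-06 rad, so 1.815 arcsec = 1.815 * 4.8481368e-06 = 8.7993683e-06 rad. 1 rpm = 0.10471976 rad/s, so 0.7179 rpm = 0.7179 * 0.10471976 = 0.075178312 rad/s. Combine: 8.7993683e-06 rad / 0.075178312 rad/s = 0.00011704663 s. 1 Julian year = 31557600 s, so 0.00011704663 s = 0.00011704663 / 31557600 = 3.708984e-12 Julian year ≈ 3.709e-12 Julian year (4 s.f.). Final answer: 3.709e-12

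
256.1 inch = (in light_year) 1 inch = 0.0254 m, so 256.1 inch = 256.1 * 0.0254 = 6.50494 m. 1 light_year = 9.4607305e+15 m, so 6.50494 m = 6.50494 / 9.4607305e+15 = 6.875727e-16 light_year ≈ 6.876e-16 light_year (4 s.f.). Final answer: 6.876e-16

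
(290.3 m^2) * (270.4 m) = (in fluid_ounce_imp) 290.3 m^2 is already in m^2. 270.4 m is already in m. Combine: 290.3 m^2 * 270.4 m = 78497.12 m^3. 1 fluid_ounce_imp = 2.8413063e-05 m^3, so 78497.12 m^3 = 78497.12 / 2.8413063e-05 = 2.7627124e+09 fluid_ounce_imp ≈ 2.763e+09 fluid_ounce_imp (4 s.f.). Final answer: 2.763e+09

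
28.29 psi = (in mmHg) 1463. Check: 1 psi = 6894.7573 Pa, so 28.29 psi = 28.29 * 6894.7573 = 195052.68 Pa. 1 mmHg = 133.32237 Pa, so 195052.68 Pa = 195052.68 / 133.32237 = 1463.0154 mmHg ≈ 1463 mmHg (4 s.f.).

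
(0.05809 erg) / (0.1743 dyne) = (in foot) 1 erg = 1e-07 J, so 0.05809 erg = 0.05809 * 1e-07 = 5.809e-09 J. 1 dyne = 1e-05 N, so 0.1743 dyne = 0.1743 * 1e-05 = 1.743e-06 N. Combine: 5.809e-09 J / 1.743e-06 N = 0.0033327596 m. 1 foot = 0.3048 m, so 0.0033327596 m = 0.0033327596 / 0.3048 = 0.010934251 foot ≈ 0.01093 foot (4 s.f.). Final answer: 0.01093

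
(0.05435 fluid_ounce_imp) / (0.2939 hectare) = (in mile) 1 fluid_ounce_imp = 2.8413063e-05 m^3, so 0.05435 fluid_ounce_imp = 0.05435 * 2.8413063e-05 = 1.5442499e-06 m^3. 1 hectare = 10000 m^2, so 0.2939 hectare = 0.2939 * 10000 = 2939 m^2. Combine: 1.5442499e-06 m^3 / 2939 m^2 = 5.254338e-10 m. 1 mile = 1609.344 m, so 5.254338e-10 m = 5.254338e-10 / 1609.344 = 3.2648943e-13 mile ≈ 3.265e-13 mile (4 s.f.). Final answer: 3.265e-13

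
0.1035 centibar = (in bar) 0.001035. Check: 1 centibar = 1000 Pa, so 0.1035 centibar = 0.1035 * 1000 = 103.5 Pa. 1 bar = 100000 Pa, so 103.5 Pa = 103.5 / 100000 = 0.001035 bar.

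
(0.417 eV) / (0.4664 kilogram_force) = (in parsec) 4.734e-37. Check: 1 eV = 1.6021766e-19 J, so 0.417 eV = 0.417 * 1.6021766e-19 = 6.6810766e-20 J. 1 kilogram_force = 9.80665 N, so 0.4664 kilogram_force = 0.4664 * 9.80665 = 4.5738216 N. Combine: 6.6810766e-20 J / 4.5738216 N = 1.4607209e-20 m. 1 parsec = 3.0856776e+16 m, so 1.4607209e-20 m = 1.4607209e-20 / 3.0856776e+16 = 4.7338739e-37 parsec ≈ 4.734e-37 parsec (4 s.f.).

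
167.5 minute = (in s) 1 minute = 60 s, so 167.5 minute = 167.5 * 60 = 10050 s. Result: 10050 s ≈ 1.005e+04 s (4 s.f.). Final answer: 1.005e+04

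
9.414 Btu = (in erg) 9.932e+10. Check: 1 Btu = 1055.0559 J, so 9.414 Btu = 9.414 * 1055.0559 = 9932.2958 J. 1 erg = 1e-07 J, so 9932.2958 J = 9932.2958 / 1e-07 = 9.9322958e+10 erg ≈ 9.932e+10 erg (4 s.f.).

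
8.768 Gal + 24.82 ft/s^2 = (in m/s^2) 1 Gal = 0.01 m/s^2, so 8.768 Gal = 8.768 * 0.01 = 0.08768 m/s^2. 1 ft/s^2 = 0.3048 m/s^2, so 24.82 ft/s^2 = 24.82 * 0.3048 = 7.565136 m/s^2. Sum: 0.08768 + 7.565136 = 7.652816 m/s^2. Result: 7.652816 m/s^2 ≈ 7.653 m/s^2 (4 s.f.). Final answer: 7.653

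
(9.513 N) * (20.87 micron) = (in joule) 9.513 N is already in N. 1 micron = 1e-06 m, so 20.87 micron = 20.87 * 1e-06 = 2.087e-05 m. Combine: 9.513 N * 2.087e-05 m = 0.00019853631 J. 0.00019853631 J = 0.00019853631 joule ≈ 0.0001985 joule (4 s.f.). Final answer: 0.0001985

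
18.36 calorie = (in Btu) 1 calorie = 4.184 J, so 18.36 calorie = 18.36 * 4.184 = 76.81824 J. 1 Btu = 1055.0559 J, so 76.81824 J = 76.81824 / 1055.0559 = 0.072809643 Btu ≈ 0.07281 Btu (4 s.f.). Final answer: 0.07281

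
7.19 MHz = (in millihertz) 7.19e+09. Check: 1 MHz = 1000000 Hz, so 7.19 MHz = 7.19 * 1000000 = 7190000 Hz. 1 millihertz = 0.001 Hz, so 7190000 Hz = 7190000 / 0.001 = 7.19e+09 millihertz.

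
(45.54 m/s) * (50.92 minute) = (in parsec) 45.54 m/s is already in m/s. 1 minute = 60 s, so 50.92 minute = 50.92 * 60 = 3055.2 s. Combine: 45.54 m/s * 3055.2 s = 139133.81 m. 1 parsec = 3.0856776e+16 m, so 139133.81 m = 139133.81 / 3.0856776e+16 = 4.5090196e-12 parsec ≈ 4.509e-12 parsec (4 s.f.). Final answer: 4.509e-12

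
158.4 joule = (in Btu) 0.1501. Check: 158.4 joule = 158.4 J. 1 Btu = 1055.0559 J, so 158.4 J = 158.4 / 1055.0559 = 0.15013423 Btu ≈ 0.1501 Btu (4 s.f.).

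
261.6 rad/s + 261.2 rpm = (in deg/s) 1.656e+04. Check: 261.6 rad/s is already in rad/s. 1 rpm = 0.10471976 rad/s, so 261.2 rpm = 261.2 * 0.10471976 = 27.3528 rad/s. Sum: 261.6 + 27.3528 = 288.9528 rad/s. 1 deg/s = 0.017453293 rad/s, so 288.9528 rad/s = 288.9528 / 0.017453293 = 16555.776 deg/s ≈ 1.656e+04 deg/s (4 s.f.).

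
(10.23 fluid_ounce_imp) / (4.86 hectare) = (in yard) 1 fluid_ounce_imp = 2.8413063e-05 m^3, so 10.23 fluid_ounce_imp = 10.23 * 2.8413063e-05 = 0.00029066563 m^3. 1 hectare = 10000 m^2, so 4.86 hectare = 4.86 * 10000 = 48600 m^2. Combine: 0.00029066563 m^3 / 48600 m^2 = 5.9807743e-09 m. 1 yard = 0.9144 m, so 5.9807743e-09 m = 5.9807743e-09 / 0.9144 = 6.5406543e-09 yard ≈ 6.541e-09 yard (4 s.f.). Final answer: 6.541e-09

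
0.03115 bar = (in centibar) 3.115. Check: 1 bar = 100000 Pa, so 0.03115 bar = 0.03115 * 100000 = 3115 Pa. 1 centibar = 1000 Pa, so 3115 Pa = 3115 / 1000 = 3.115 centibar.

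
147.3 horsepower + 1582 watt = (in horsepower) 149.4. Check: 1 horsepower = 745.69987 W, so 147.3 horsepower = 147.3 * 745.69987 = 109841.59 W. 1582 watt = 1582 W. Sum: 109841.59 + 1582 = 111423.59 W. 1 horsepower = 745.69987 W, so 111423.59 W = 111423.59 / 745.69987 = 149.4215 horsepower ≈ 149.4 horsepower (4 s.f.).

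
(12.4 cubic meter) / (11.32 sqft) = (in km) 0.01179. Check: 12.4 cubic meter = 12.4 m^3. 1 sqft = 0.09290304 m^2, so 11.32 sqft = 11.32 * 0.09290304 = 1.0516624 m^2. Combine: 12.4 m^3 / 1.0516624 m^2 = 11.790856 m. 1 km = 1000 m, so 11.790856 m = 11.790856 / 1000 = 0.011790856 km ≈ 0.01179 km (4 s.f.).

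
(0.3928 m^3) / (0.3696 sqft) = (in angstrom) 1.144e+11. Check: 0.3928 m^3 is already in m^3. 1 sqft = 0.09290304 m^2, so 0.3696 sqft = 0.3696 * 0.09290304 = 0.034336964 m^2. Combine: 0.3928 m^3 / 0.034336964 m^2 = 11.439567 m. 1 angstrom = 1e-10 m, so 11.439567 m = 11.439567 / 1e-10 = 1.1439567e+11 angstrom ≈ 1.144e+11 angstrom (4 s.f.).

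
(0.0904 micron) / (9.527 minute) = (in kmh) 5.693e-10. Check: 1 micron = 1e-06 m, so 0.0904 micron = 0.0904 * 1e-06 = 9.04e-08 m. 1 minute = 60 s, so 9.527 minute = 9.527 * 60 = 571.62 s. Combine: 9.04e-08 m / 571.62 s = 1.5814702e-10 m/s. 1 kmh = 0.27777778 m/s, so 1.5814702e-10 m/s = 1.5814702e-10 / 0.27777778 = 5.6932927e-10 kmh ≈ 5.693e-10 kmh (4 s.f.).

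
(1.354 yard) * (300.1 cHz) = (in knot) 1 yard = 0.9144 m, so 1.354 yard = 1.354 * 0.9144 = 1.2380976 m. 1 cHz = 0.01 Hz, so 300.1 cHz = 300.1 * 0.01 = 3.001 Hz. Combine: 1.2380976 m * 3.001 Hz = 3.7155309 m/s. 1 knot = 0.51444444 m/s, so 3.7155309 m/s = 3.7155309 / 0.51444444 = 7.2224143 knot ≈ 7.222 knot (4 s.f.). Final answer: 7.222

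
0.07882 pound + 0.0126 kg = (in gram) 48.35. Check: 1 pound = 0.45359237 kg, so 0.07882 pound = 0.07882 * 0.45359237 = 0.035752151 kg. 0.0126 kg is already in kg. Sum: 0.035752151 + 0.0126 = 0.048352151 kg. 1 gram = 0.001 kg, so 0.048352151 kg = 0.048352151 / 0.001 = 48.352151 gram ≈ 48.35 gram (4 s.f.).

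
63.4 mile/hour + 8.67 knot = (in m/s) 1 mile/hour = 0.44704 m/s, so 63.4 mile/hour = 63.4 * 0.44704 = 28.342336 m/s. 1 knot = 0.51444444 m/s, so 8.67 knot = 8.67 * 0.51444444 = 4.4602333 m/s. Sum: 28.342336 + 4.4602333 = 32.802569 m/s. Result: 32.802569 m/s ≈ 32.8 m/s (4 s.f.). Final answer: 32.8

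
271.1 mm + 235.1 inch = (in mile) 1 mm = 0.001 m, so 271.1 mm = 271.1 * 0.001 = 0.2711 m. 1 inch = 0.0254 m, so 235.1 inch = 235.1 * 0.0254 = 5.97154 m. Sum: 0.2711 + 5.97154 = 6.24264 m. 1 mile = 1609.344 m, so 6.24264 m = 6.24264 / 1609.344 = 0.0038789967 mile ≈ 0.003879 mile (4 s.f.). Final answer: 0.003879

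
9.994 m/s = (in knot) 1 knot = 0.51444444 m/s, so 9.994 m/s = 9.994 / 0.51444444 = 19.426782 knot ≈ 19.43 knot (4 s.f.). Final answer: 19.43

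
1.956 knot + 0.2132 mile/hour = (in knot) 2.141. Check: 1 knot = 0.51444444 m/s, so 1.956 knot = 1.956 * 0.51444444 = 1.0062533 m/s. 1 mile/hour = 0.44704 m/s, so 0.2132 mile/hour = 0.2132 * 0.44704 = 0.095308928 m/s. Sum: 1.0062533 + 0.095308928 = 1.1015623 m/s. 1 knot = 0.51444444 m/s, so 1.1015623 m/s = 1.1015623 / 0.51444444 = 2.1412657 knot ≈ 2.141 knot (4 s.f.).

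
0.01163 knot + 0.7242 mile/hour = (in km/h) 1 knot = 0.51444444 m/s, so 0.01163 knot = 0.01163 * 0.51444444 = 0.0059829889 m/s. 1 mile/hour = 0.44704 m/s, so 0.7242 mile/hour = 0.7242 * 0.44704 = 0.32374637 m/s. Sum: 0.0059829889 + 0.32374637 = 0.32972936 m/s. 1 km/h = 0.27777778 m/s, so 0.32972936 m/s = 0.32972936 / 0.27777778 = 1.1870257 km/h ≈ 1.187 km/h (4 s.f.). Final answer: 1.187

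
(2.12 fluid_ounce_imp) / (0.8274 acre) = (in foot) 1 fluid_ounce_imp = 2.8413063e-05 m^3, so 2.12 fluid_ounce_imp = 2.12 * 2.8413063e-05 = 6.0235693e-05 m^3. 1 acre = 4046.8564 m^2, so 0.8274 acre = 0.8274 * 4046.8564 = 3348.369 m^2. Combine: 6.0235693e-05 m^3 / 3348.369 m^2 = 1.7989562e-08 m. 1 foot = 0.3048 m, so 1.7989562e-08 m = 1.7989562e-08 / 0.3048 = 5.9020873e-08 foot ≈ 5.902e-08 foot (4 s.f.). Final answer: 5.902e-08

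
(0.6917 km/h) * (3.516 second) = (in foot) 1 km/h = 0.27777778 m/s, so 0.6917 km/h = 0.6917 * 0.27777778 = 0.19213889 m/s. 3.516 second = 3.516 s. Combine: 0.19213889 m/s * 3.516 s = 0.67556033 m. 1 foot = 0.3048 m, so 0.67556033 m = 0.67556033 / 0.3048 = 2.2164053 foot ≈ 2.216 foot (4 s.f.). Final answer: 2.216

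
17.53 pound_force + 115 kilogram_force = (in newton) 1206. Check: 1 pound_force = 4.4482216 N, so 17.53 pound_force = 17.53 * 4.4482216 = 77.977325 N. 1 kilogram_force = 9.80665 N, so 115 kilogram_force = 115 * 9.80665 = 1127.7647 N. Sum: 77.977325 + 1127.7647 = 1205.7421 N. 1205.7421 N = 1205.7421 newton ≈ 1206 newton (4 s.f.).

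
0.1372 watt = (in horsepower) 0.1372 watt = 0.1372 W. 1 horsepower = 745.69987 W, so 0.1372 W = 0.1372 / 745.69987 = 0.00018398823 horsepower ≈ 0.000184 horsepower (4 s.f.). Final answer: 0.000184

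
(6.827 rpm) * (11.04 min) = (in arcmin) 1 rpm = 0.10471976 rad/s, so 6.827 rpm = 6.827 * 0.10471976 = 0.71492177 rad/s. 1 min = 60 s, so 11.04 min = 11.04 * 60 = 662.4 s. Combine: 0.71492177 rad/s * 662.4 s = 473.56418 rad. 1 arcmin = 0.00029088821 rad, so 473.56418 rad = 473.56418 / 0.00029088821 = 1627993.7 arcmin ≈ 1.628e+06 arcmin (4 s.f.). Final answer: 1.628e+06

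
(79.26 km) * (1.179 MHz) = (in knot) 1.816e+11. Check: 1 km = 1000 m, so 79.26 km = 79.26 * 1000 = 79260 m. 1 MHz = 1000000 Hz, so 1.179 MHz = 1.179 * 1000000 = 1179000 Hz. Combine: 79260 m * 1179000 Hz = 9.344754e+10 m/s. 1 knot = 0.51444444 m/s, so 9.344754e+10 m/s = 9.344754e+10 / 0.51444444 = 1.8164749e+11 knot ≈ 1.816e+11 knot (4 s.f.).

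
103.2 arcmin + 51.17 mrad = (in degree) 1 arcmin = 0.00029088821 rad, so 103.2 arcmin = 103.2 * 0.00029088821 = 0.030019663 rad. 1 mrad = 0.001 rad, so 51.17 mrad = 51.17 * 0.001 = 0.05117 rad. Sum: 0.030019663 + 0.05117 = 0.081189663 rad. 1 degree = 0.017453293 rad, so 0.081189663 rad = 0.081189663 / 0.017453293 = 4.651825 degree ≈ 4.652 degree (4 s.f.). Final answer: 4.652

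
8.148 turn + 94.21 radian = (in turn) 1 turn = 6.2831853 rad, so 8.148 turn = 8.148 * 6.2831853 = 51.195394 rad. 94.21 radian = 94.21 rad. Sum: 51.195394 + 94.21 = 145.40539 rad. 1 turn = 6.2831853 rad, so 145.40539 rad = 145.40539 / 6.2831853 = 23.141987 turn ≈ 23.14 turn (4 s.f.). Final answer: 23.14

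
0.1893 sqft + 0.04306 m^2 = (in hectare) 1 sqft = 0.09290304 m^2, so 0.1893 sqft = 0.1893 * 0.09290304 = 0.017586545 m^2. 0.04306 m^2 is already in m^2. Sum: 0.017586545 + 0.04306 = 0.060646545 m^2. 1 hectare = 10000 m^2, so 0.060646545 m^2 = 0.060646545 / 10000 = 6.0646545e-06 hectare ≈ 6.065e-06 hectare (4 s.f.). Final answer: 6.065e-06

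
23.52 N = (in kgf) 1 kgf = 9.80665 N, so 23.52 N = 23.52 / 9.80665 = 2.3983725 kgf ≈ 2.398 kgf (4 s.f.). Final answer: 2.398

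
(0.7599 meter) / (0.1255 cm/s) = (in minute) 10.09. Check: 0.7599 meter = 0.7599 m. 1 cm/s = 0.01 m/s, so 0.1255 cm/s = 0.1255 * 0.01 = 0.001255 m/s. Combine: 0.7599 m / 0.001255 m/s = 605.49801 s. 1 minute = 60 s, so 605.49801 s = 605.49801 / 60 = 10.091633 minute ≈ 10.09 minute (4 s.f.).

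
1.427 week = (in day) 9.989. Check: 1 week = 604800 s, so 1.427 week = 1.427 * 604800 = 863049.6 s. 1 day = 86400 s, so 863049.6 s = 863049.6 / 86400 = 9.989 day.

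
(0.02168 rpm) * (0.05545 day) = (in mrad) 1.088e+04. Check: 1 rpm = 0.10471976 rad/s, so 0.02168 rpm = 0.02168 * 0.10471976 = 0.0022703243 rad/s. 1 day = 86400 s, so 0.05545 day = 0.05545 * 86400 = 4790.88 s. Combine: 0.0022703243 rad/s * 4790.88 s = 10.876851 rad. 1 mrad = 0.001 rad, so 10.876851 rad = 10.876851 / 0.001 = 10876.851 mrad ≈ 1.088e+04 mrad (4 s.f.).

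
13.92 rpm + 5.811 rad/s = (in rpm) 69.41. Check: 1 rpm = 0.10471976 rad/s, so 13.92 rpm = 13.92 * 0.10471976 = 1.457699 rad/s. 5.811 rad/s is already in rad/s. Sum: 1.457699 + 5.811 = 7.268699 rad/s. 1 rpm = 0.10471976 rad/s, so 7.268699 rad/s = 7.268699 / 0.10471976 = 69.410962 rpm ≈ 69.41 rpm (4 s.f.).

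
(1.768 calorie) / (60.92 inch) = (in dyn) 4.781e+05. Check: 1 calorie = 4.184 J, so 1.768 calorie = 1.768 * 4.184 = 7.397312 J. 1 inch = 0.0254 m, so 60.92 inch = 60.92 * 0.0254 = 1.547368 m. Combine: 7.397312 J / 1.547368 m = 4.7805771 N. 1 dyn = 1e-05 N, so 4.7805771 N = 4.7805771 / 1e-05 = 478057.71 dyn ≈ 4.781e+05 dyn (4 s.f.).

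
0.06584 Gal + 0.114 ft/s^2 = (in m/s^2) 1 Gal = 0.01 m/s^2, so 0.06584 Gal = 0.06584 * 0.01 = 0.0006584 m/s^2. 1 ft/s^2 = 0.3048 m/s^2, so 0.114 ft/s^2 = 0.114 * 0.3048 = 0.0347472 m/s^2. Sum: 0.0006584 + 0.0347472 = 0.0354056 m/s^2. Result: 0.0354056 m/s^2 ≈ 0.03541 m/s^2 (4 s.f.). Final answer: 0.03541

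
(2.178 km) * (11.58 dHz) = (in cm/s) 2.522e+05. Check: 1 km = 1000 m, so 2.178 km = 2.178 * 1000 = 2178 m. 1 dHz = 0.1 Hz, so 11.58 dHz = 11.58 * 0.1 = 1.158 Hz. Combine: 2178 m * 1.158 Hz = 2522.124 m/s. 1 cm/s = 0.01 m/s, so 2522.124 m/s = 2522.124 / 0.01 = 252212.4 cm/s ≈ 2.522e+05 cm/s (4 s.f.).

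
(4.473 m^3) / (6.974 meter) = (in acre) 4.473 m^3 is already in m^3. 6.974 meter = 6.974 m. Combine: 4.473 m^3 / 6.974 m = 0.64138228 m^2. 1 acre = 4046.8564 m^2, so 0.64138228 m^2 = 0.64138228 / 4046.8564 = 0.00015848901 acre ≈ 0.0001585 acre (4 s.f.). Final answer: 0.0001585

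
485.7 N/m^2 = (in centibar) 485.7 N/m^2 = 485.7 Pa. 1 centibar = 1000 Pa, so 485.7 Pa = 485.7 / 1000 = 0.4857 centibar. Final answer: 0.4857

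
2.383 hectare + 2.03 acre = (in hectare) 3.205. Check: 1 hectare = 10000 m^2, so 2.383 hectare = 2.383 * 10000 = 23830 m^2. 1 acre = 4046.8564 m^2, so 2.03 acre = 2.03 * 4046.8564 = 8215.1185 m^2. Sum: 23830 + 8215.1185 = 32045.119 m^2. 1 hectare = 10000 m^2, so 32045.119 m^2 = 32045.119 / 10000 = 3.2045119 hectare ≈ 3.205 hectare (4 s.f.).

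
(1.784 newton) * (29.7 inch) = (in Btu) 0.001276. Check: 1.784 newton = 1.784 N. 1 inch = 0.0254 m, so 29.7 inch = 29.7 * 0.0254 = 0.75438 m. Combine: 1.784 N * 0.75438 m = 1.3458139 J. 1 Btu = 1055.0559 J, so 1.3458139 J = 1.3458139 / 1055.0559 = 0.0012755855 Btu ≈ 0.001276 Btu (4 s.f.).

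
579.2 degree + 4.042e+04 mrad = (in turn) 1 degree = 0.017453293 rad, so 579.2 degree = 579.2 * 0.017453293 = 10.108947 rad. 1 mrad = 0.001 rad, so 4.042e+04 mrad = 4.042e+04 * 0.001 = 40.42 rad. Sum: 10.108947 + 40.42 = 50.528947 rad. 1 turn = 6.2831853 rad, so 50.528947 rad = 50.528947 / 6.2831853 = 8.0419317 turn ≈ 8.042 turn (4 s.f.). Final answer: 8.042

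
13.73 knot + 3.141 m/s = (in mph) 1 knot = 0.51444444 m/s, so 13.73 knot = 13.73 * 0.51444444 = 7.0633222 m/s. 3.141 m/s is already in m/s. Sum: 7.0633222 + 3.141 = 10.204322 m/s. 1 mph = 0.44704 m/s, so 10.204322 m/s = 10.204322 / 0.44704 = 22.826419 mph ≈ 22.83 mph (4 s.f.). Final answer: 22.83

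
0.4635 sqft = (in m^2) 0.04306. Check: 1 sqft = 0.09290304 m^2, so 0.4635 sqft = 0.4635 * 0.09290304 = 0.043060559 m^2. Result: 0.043060559 m^2 ≈ 0.04306 m^2 (4 s.f.).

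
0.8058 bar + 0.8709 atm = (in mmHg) 1 bar = 100000 Pa, so 0.8058 bar = 0.8058 * 100000 = 80580 Pa. 1 atm = 101325 Pa, so 0.8709 atm = 0.8709 * 101325 = 88243.943 Pa. Sum: 80580 + 88243.943 = 168823.94 Pa. 1 mmHg = 133.32237 Pa, so 168823.94 Pa = 168823.94 / 133.32237 = 1266.2837 mmHg ≈ 1266 mmHg (4 s.f.). Final answer: 1266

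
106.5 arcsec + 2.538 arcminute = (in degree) 0.07188. Check: 1 arcsec = 4.8481368e-06 rad, so 106.5 arcsec = 106.5 * 4.8481368e-06 = 0.00051632657 rad. 1 arcminute = 0.00029088821 rad, so 2.538 arcminute = 2.538 * 0.00029088821 = 0.00073827427 rad. Sum: 0.00051632657 + 0.00073827427 = 0.0012546008 rad. 1 degree = 0.017453293 rad, so 0.0012546008 rad = 0.0012546008 / 0.017453293 = 0.071883333 degree ≈ 0.07188 degree (4 s.f.).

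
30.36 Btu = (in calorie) 1 Btu = 1055.0559 J, so 30.36 Btu = 30.36 * 1055.0559 = 32031.496 J. 1 calorie = 4.184 J, so 32031.496 J = 32031.496 / 4.184 = 7655.7112 calorie ≈ 7656 calorie (4 s.f.). Final answer: 7656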